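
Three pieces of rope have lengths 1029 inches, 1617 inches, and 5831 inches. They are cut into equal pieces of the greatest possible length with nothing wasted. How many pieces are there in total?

Piece length = gcd(1029, 1617, 5831).
1029 = 3 × 7^3
1617 = 3 × 7^2 × 11
5831 = 7^3 × 17
gcd(1029, 1617, 5831) = 7^2 = 49.
Total pieces = 1029/49 + 1617/49 + 5831/49 = 21 + 33 + 119 = 173.

173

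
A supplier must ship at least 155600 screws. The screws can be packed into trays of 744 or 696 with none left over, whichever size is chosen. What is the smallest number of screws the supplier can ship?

172608

The number of screws must be a common multiple of 744 and 696, so a multiple of their LCM.
744 = 2^3 × 3 × 31
696 = 2^3 × 3 × 29
LCM(744, 696) = 2^3 × 3 × 29 × 31 = 21576.
Smallest multiple of 21576 that is ≥ 155600: ⌈155600/21576⌉ × 21576 = 8 × 21576 = 172608.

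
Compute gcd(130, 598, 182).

26

130 = 2 × 5 × 13
598 = 2 × 13 × 23
182 = 2 × 7 × 13
gcd(130, 598, 182) = 2 × 13 = 26.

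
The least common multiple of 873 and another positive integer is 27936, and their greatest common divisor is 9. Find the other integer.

gcd × lcm = product of the two integers, so the other integer is (9 × 27936) / 873 = 288.

288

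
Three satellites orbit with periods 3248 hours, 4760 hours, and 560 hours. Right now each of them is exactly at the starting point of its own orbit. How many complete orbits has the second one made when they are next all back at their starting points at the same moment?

58 orbits

They are all back at their starting positions together after one LCM of the periods.
3248 = 2^4 × 7 × 29
4760 = 2^3 × 5 × 7 × 17
560 = 2^4 × 5 × 7
LCM(3248, 4760, 560) = 2^4 × 5 × 7 × 17 × 29 = 276080.
Orbits for period 4760: 276080 / 4760 = 58.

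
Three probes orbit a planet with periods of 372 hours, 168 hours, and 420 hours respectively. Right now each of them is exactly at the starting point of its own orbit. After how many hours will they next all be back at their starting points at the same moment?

26040 hours

They coincide at every common multiple of the periods; the first is the LCM.
372 = 2^2 × 3 × 31
168 = 2^3 × 3 × 7
420 = 2^2 × 3 × 5 × 7
LCM(372, 168, 420) = 2^3 × 3 × 5 × 7 × 31 = 26040.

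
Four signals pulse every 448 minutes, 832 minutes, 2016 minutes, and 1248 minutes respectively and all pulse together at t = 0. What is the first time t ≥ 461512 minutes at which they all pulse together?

471744 minutes

Joint pulses occur at multiples of LCM(448, 832, 2016, 1248).
448 = 2^6 × 7
832 = 2^6 × 13
2016 = 2^5 × 3^2 × 7
1248 = 2^5 × 3 × 13
LCM(448, 832, 2016, 1248) = 2^6 × 3^2 × 7 × 13 = 52416.
Smallest multiple of 52416 that is ≥ 461512: ⌈461512/52416⌉ × 52416 = 9 × 52416 = 471744.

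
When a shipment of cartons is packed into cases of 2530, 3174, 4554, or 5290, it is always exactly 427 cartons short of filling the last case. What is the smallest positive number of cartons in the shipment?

523283

Being 427 short of a full case of size k means N ≡ −427 (mod k), i.e. N + 427 is a multiple of each size.
2530 = 2 × 5 × 11 × 23
3174 = 2 × 3 × 23^2
4554 = 2 × 3^2 × 11 × 23
5290 = 2 × 5 × 23^2
LCM(2530, 3174, 4554, 5290) = 2 × 3^2 × 5 × 11 × 23^2 = 523710.
Smallest positive N is 523710 − 427 = 523283.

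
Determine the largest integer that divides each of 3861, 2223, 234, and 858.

39

3861 = 3^3 × 11 × 13
2223 = 3^2 × 13 × 19
234 = 2 × 3^2 × 13
858 = 2 × 3 × 11 × 13
gcd(3861, 2223, 234, 858) = 3 × 13 = 39.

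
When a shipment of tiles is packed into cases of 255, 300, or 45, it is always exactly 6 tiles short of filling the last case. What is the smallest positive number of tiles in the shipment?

Being 6 short of a full case of size k means N ≡ −6 (mod k), i.e. N + 6 is a multiple of each size.
255 = 3 × 5 × 17
300 = 2^2 × 3 × 5^2
45 = 3^2 × 5
LCM(255, 300, 45) = 2^2 × 3^2 × 5^2 × 17 = 15300.
Smallest positive N is 15300 − 6 = 15294.

15294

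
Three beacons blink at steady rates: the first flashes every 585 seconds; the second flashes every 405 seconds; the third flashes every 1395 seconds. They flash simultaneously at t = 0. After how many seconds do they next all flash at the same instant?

The first simultaneous occurrence is after LCM of the individual periods.
585 = 3^2 × 5 × 13
405 = 3^4 × 5
1395 = 3^2 × 5 × 31
LCM(585, 405, 1395) = 3^4 × 5 × 13 × 31 = 163215.

163215 seconds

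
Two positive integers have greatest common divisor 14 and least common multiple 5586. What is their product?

78204

For any two positive integers, gcd × lcm = product = 14 × 5586 = 78204.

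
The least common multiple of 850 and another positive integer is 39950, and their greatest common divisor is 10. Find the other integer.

470

gcd × lcm = product of the two integers, so the other integer is (10 × 39950) / 850 = 470.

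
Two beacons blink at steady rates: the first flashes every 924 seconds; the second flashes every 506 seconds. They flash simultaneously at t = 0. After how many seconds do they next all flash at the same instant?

21252 seconds

The first simultaneous occurrence is after LCM of the individual periods.
924 = 2^2 × 3 × 7 × 11
506 = 2 × 11 × 23
LCM(924, 506) = 2^2 × 3 × 7 × 11 × 23 = 21252.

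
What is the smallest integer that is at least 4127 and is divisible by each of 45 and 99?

4455

The integer must be a common multiple of 45 and 99, so a multiple of their LCM.
45 = 3^2 × 5
99 = 3^2 × 11
LCM(45, 99) = 3^2 × 5 × 11 = 495.
Smallest multiple of 495 that is ≥ 4127: ⌈4127/495⌉ × 495 = 9 × 495 = 4455.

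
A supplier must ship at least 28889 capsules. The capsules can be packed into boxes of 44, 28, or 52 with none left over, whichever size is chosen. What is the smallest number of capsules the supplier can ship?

32032

The number of capsules must be a common multiple of 44, 28, and 52, so a multiple of their LCM.
44 = 2^2 × 11
28 = 2^2 × 7
52 = 2^2 × 13
LCM(44, 28, 52) = 2^2 × 7 × 11 × 13 = 4004.
Smallest multiple of 4004 that is ≥ 28889: ⌈28889/4004⌉ × 4004 = 8 × 4004 = 32032.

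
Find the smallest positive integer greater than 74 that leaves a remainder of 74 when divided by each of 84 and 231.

N − 74 must be a common multiple of 84 and 231.
84 = 2^2 × 3 × 7
231 = 3 × 7 × 11
LCM(84, 231) = 2^2 × 3 × 7 × 11 = 924.
Smallest N > 74 is LCM + 74 = 924 + 74 = 998.

998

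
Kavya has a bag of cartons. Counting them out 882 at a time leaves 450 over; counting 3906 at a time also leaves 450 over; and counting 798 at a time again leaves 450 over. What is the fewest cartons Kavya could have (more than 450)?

N − 450 must be a common multiple of 882, 3906, and 798.
882 = 2 × 3^2 × 7^2
3906 = 2 × 3^2 × 7 × 31
798 = 2 × 3 × 7 × 19
LCM(882, 3906, 798) = 2 × 3^2 × 7^2 × 19 × 31 = 519498.
Smallest N > 450 is LCM + 450 = 519498 + 450 = 519948.

519948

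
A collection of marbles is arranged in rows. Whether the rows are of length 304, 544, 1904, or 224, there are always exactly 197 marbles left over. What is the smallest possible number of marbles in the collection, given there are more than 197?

N − 197 must be a common multiple of 304, 544, 1904, and 224.
304 = 2^4 × 19
544 = 2^5 × 17
1904 = 2^4 × 7 × 17
224 = 2^5 × 7
LCM(304, 544, 1904, 224) = 2^5 × 7 × 17 × 19 = 72352.
Smallest N > 197 is LCM + 197 = 72352 + 197 = 72549.

72549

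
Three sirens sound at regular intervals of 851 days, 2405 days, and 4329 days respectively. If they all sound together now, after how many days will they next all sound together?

They coincide at every common multiple of the periods; the first is the LCM.
851 = 23 × 37
2405 = 5 × 13 × 37
4329 = 3^2 × 13 × 37
LCM(851, 2405, 4329) = 3^2 × 5 × 13 × 23 × 37 = 497835.

497835 days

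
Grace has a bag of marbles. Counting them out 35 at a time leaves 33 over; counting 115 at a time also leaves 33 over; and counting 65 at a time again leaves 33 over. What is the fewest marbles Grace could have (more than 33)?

10498

N − 33 must be a common multiple of 35, 115, and 65.
35 = 5 × 7
115 = 5 × 23
65 = 5 × 13
LCM(35, 115, 65) = 5 × 7 × 13 × 23 = 10465.
Smallest N > 33 is LCM + 33 = 10465 + 33 = 10498.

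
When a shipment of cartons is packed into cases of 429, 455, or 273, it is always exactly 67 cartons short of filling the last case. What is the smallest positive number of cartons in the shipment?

Being 67 short of a full case of size k means N ≡ −67 (mod k), i.e. N + 67 is a multiple of each size.
429 = 3 × 11 × 13
455 = 5 × 7 × 13
273 = 3 × 7 × 13
LCM(429, 455, 273) = 3 × 5 × 7 × 11 × 13 = 15015.
Smallest positive N is 15015 − 67 = 14948.

14948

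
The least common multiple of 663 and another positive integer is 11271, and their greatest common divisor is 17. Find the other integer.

gcd × lcm = product of the two integers, so the other integer is (17 × 11271) / 663 = 289.

289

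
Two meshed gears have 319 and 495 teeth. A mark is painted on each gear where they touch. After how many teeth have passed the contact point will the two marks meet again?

The first simultaneous occurrence is after LCM of the individual periods.
319 = 11 × 29
495 = 3^2 × 5 × 11
LCM(319, 495) = 3^2 × 5 × 11 × 29 = 14355.

14355 teeth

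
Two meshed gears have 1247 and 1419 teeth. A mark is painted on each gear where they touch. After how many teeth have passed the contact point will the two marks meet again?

We need the least common multiple of the intervals.
1247 = 29 × 43
1419 = 3 × 11 × 43
LCM(1247, 1419) = 3 × 11 × 29 × 43 = 41151.

41151 teeth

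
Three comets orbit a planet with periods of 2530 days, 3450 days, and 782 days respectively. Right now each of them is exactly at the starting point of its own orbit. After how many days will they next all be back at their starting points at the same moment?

The first simultaneous occurrence is after LCM of the individual periods.
2530 = 2 × 5 × 11 × 23
3450 = 2 × 3 × 5^2 × 23
782 = 2 × 17 × 23
LCM(2530, 3450, 782) = 2 × 3 × 5^2 × 11 × 17 × 23 = 645150.

645150 days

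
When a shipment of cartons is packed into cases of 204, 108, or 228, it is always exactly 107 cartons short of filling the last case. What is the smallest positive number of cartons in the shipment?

Being 107 short of a full case of size k means N ≡ −107 (mod k), i.e. N + 107 is a multiple of each size.
204 = 2^2 × 3 × 17
108 = 2^2 × 3^3
228 = 2^2 × 3 × 19
LCM(204, 108, 228) = 2^2 × 3^3 × 17 × 19 = 34884.
Smallest positive N is 34884 − 107 = 34777.

34777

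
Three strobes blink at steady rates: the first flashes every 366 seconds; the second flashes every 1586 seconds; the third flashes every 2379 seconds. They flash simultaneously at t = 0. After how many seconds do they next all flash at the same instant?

4758 seconds

They coincide at every common multiple of the periods; the first is the LCM.
366 = 2 × 3 × 61
1586 = 2 × 13 × 61
2379 = 3 × 13 × 61
LCM(366, 1586, 2379) = 2 × 3 × 13 × 61 = 4758.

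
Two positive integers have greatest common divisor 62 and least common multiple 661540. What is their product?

41015480

For any two positive integers, gcd × lcm = product = 62 × 661540 = 41015480.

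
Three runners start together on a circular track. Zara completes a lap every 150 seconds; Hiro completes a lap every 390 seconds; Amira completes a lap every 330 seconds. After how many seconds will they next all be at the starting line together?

The first simultaneous occurrence is after LCM of the individual periods.
150 = 2 × 3 × 5^2
390 = 2 × 3 × 5 × 13
330 = 2 × 3 × 5 × 11
LCM(150, 390, 330) = 2 × 3 × 5^2 × 11 × 13 = 21450.

21450 seconds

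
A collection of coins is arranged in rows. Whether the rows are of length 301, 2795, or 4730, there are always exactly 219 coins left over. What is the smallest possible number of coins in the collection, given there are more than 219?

430649

N − 219 must be a common multiple of 301, 2795, and 4730.
301 = 7 × 43
2795 = 5 × 13 × 43
4730 = 2 × 5 × 11 × 43
LCM(301, 2795, 4730) = 2 × 5 × 7 × 11 × 13 × 43 = 430430.
Smallest N > 219 is LCM + 219 = 430430 + 219 = 430649.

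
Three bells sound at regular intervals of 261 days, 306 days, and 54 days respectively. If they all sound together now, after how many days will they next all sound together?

We need the least common multiple of the intervals.
261 = 3^2 × 29
306 = 2 × 3^2 × 17
54 = 2 × 3^3
LCM(261, 306, 54) = 2 × 3^3 × 17 × 29 = 26622.

26622 days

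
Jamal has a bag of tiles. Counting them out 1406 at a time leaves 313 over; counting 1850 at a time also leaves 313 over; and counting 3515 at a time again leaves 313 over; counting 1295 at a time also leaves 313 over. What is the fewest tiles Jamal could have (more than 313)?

246363

N − 313 must be a common multiple of 1406, 1850, 3515, and 1295.
1406 = 2 × 19 × 37
1850 = 2 × 5^2 × 37
3515 = 5 × 19 × 37
1295 = 5 × 7 × 37
LCM(1406, 1850, 3515, 1295) = 2 × 5^2 × 7 × 19 × 37 = 246050.
Smallest N > 313 is LCM + 313 = 246050 + 313 = 246363.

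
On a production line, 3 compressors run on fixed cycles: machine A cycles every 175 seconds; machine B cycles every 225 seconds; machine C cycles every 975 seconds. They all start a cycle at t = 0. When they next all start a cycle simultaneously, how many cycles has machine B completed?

They are all back at their starting positions together after one LCM of the periods.
175 = 5^2 × 7
225 = 3^2 × 5^2
975 = 3 × 5^2 × 13
LCM(175, 225, 975) = 3^2 × 5^2 × 7 × 13 = 20475.
Cycles for period 225: 20475 / 225 = 91.

91 cycles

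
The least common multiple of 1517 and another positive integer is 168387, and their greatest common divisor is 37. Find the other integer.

gcd × lcm = product of the two integers, so the other integer is (37 × 168387) / 1517 = 4107.

4107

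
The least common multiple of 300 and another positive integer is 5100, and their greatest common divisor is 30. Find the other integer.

510

gcd × lcm = product of the two integers, so the other integer is (30 × 5100) / 300 = 510.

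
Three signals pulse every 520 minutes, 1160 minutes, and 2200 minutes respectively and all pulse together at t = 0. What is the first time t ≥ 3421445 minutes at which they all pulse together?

4147000 minutes

Joint pulses occur at multiples of LCM(520, 1160, 2200).
520 = 2^3 × 5 × 13
1160 = 2^3 × 5 × 29
2200 = 2^3 × 5^2 × 11
LCM(520, 1160, 2200) = 2^3 × 5^2 × 11 × 13 × 29 = 829400.
Smallest multiple of 829400 that is ≥ 3421445: ⌈3421445/829400⌉ × 829400 = 5 × 829400 = 4147000.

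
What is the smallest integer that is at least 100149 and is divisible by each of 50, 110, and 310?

102300

The integer must be a common multiple of 50, 110, and 310, so a multiple of their LCM.
50 = 2 × 5^2
110 = 2 × 5 × 11
310 = 2 × 5 × 31
LCM(50, 110, 310) = 2 × 5^2 × 11 × 31 = 17050.
Smallest multiple of 17050 that is ≥ 100149: ⌈100149/17050⌉ × 17050 = 6 × 17050 = 102300.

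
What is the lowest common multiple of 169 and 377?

169 = 13^2
377 = 13 × 29
LCM(169, 377) = 13^2 × 29 = 4901.

4901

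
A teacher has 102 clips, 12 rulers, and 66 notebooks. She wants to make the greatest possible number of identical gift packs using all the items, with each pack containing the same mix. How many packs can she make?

6 packs

The pack count must divide each quantity, so the greatest is gcd(102, 12, 66).
102 = 2 × 3 × 17
12 = 2^2 × 3
66 = 2 × 3 × 11
gcd(102, 12, 66) = 2 × 3 = 6.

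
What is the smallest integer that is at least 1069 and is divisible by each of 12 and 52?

1092

The integer must be a common multiple of 12 and 52, so a multiple of their LCM.
12 = 2^2 × 3
52 = 2^2 × 13
LCM(12, 52) = 2^2 × 3 × 13 = 156.
Smallest multiple of 156 that is ≥ 1069: ⌈1069/156⌉ × 156 = 7 × 156 = 1092.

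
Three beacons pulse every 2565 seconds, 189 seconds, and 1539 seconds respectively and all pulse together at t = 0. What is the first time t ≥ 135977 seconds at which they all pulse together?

161595 seconds

Joint pulses occur at multiples of LCM(2565, 189, 1539).
2565 = 3^3 × 5 × 19
189 = 3^3 × 7
1539 = 3^4 × 19
LCM(2565, 189, 1539) = 3^4 × 5 × 7 × 19 = 53865.
Smallest multiple of 53865 that is ≥ 135977: ⌈135977/53865⌉ × 53865 = 3 × 53865 = 161595.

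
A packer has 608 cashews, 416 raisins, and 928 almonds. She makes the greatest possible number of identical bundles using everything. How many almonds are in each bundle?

Number of bundles = gcd(608, 416, 928).
608 = 2^5 × 19
416 = 2^5 × 13
928 = 2^5 × 29
gcd(608, 416, 928) = 2^5 = 32.
almonds per bundle = 928 / 32 = 29.

29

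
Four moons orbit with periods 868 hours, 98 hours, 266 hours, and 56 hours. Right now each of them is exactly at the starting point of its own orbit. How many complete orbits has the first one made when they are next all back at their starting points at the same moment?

The first common completion time is the LCM of the periods.
868 = 2^2 × 7 × 31
98 = 2 × 7^2
266 = 2 × 7 × 19
56 = 2^3 × 7
LCM(868, 98, 266, 56) = 2^3 × 7^2 × 19 × 31 = 230888.
Orbits for period 868: 230888 / 868 = 266.

266 orbits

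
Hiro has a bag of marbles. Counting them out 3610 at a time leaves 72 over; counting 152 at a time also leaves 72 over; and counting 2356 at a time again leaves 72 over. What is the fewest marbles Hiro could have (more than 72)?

447712

N − 72 must be a common multiple of 3610, 152, and 2356.
3610 = 2 × 5 × 19^2
152 = 2^3 × 19
2356 = 2^2 × 19 × 31
LCM(3610, 152, 2356) = 2^3 × 5 × 19^2 × 31 = 447640.
Smallest N > 72 is LCM + 72 = 447640 + 72 = 447712.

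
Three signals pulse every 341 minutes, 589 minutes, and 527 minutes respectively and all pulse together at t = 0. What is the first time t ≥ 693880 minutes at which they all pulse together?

771001 minutes

Joint pulses occur at multiples of LCM(341, 589, 527).
341 = 11 × 31
589 = 19 × 31
527 = 17 × 31
LCM(341, 589, 527) = 11 × 17 × 19 × 31 = 110143.
Smallest multiple of 110143 that is ≥ 693880: ⌈693880/110143⌉ × 110143 = 7 × 110143 = 771001.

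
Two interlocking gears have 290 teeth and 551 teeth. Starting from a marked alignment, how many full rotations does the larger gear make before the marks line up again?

10 rotations

The first common completion time is the LCM of the periods.
290 = 2 × 5 × 29
551 = 19 × 29
LCM(290, 551) = 2 × 5 × 19 × 29 = 5510.
Rotations for period 551: 5510 / 551 = 10.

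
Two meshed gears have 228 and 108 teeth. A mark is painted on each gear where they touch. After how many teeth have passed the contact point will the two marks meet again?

They coincide at every common multiple of the periods; the first is the LCM.
228 = 2^2 × 3 × 19
108 = 2^2 × 3^3
LCM(228, 108) = 2^2 × 3^3 × 19 = 2052.

2052 teeth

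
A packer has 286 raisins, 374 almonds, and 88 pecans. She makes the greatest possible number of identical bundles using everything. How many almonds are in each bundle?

Number of bundles = gcd(286, 374, 88).
286 = 2 × 11 × 13
374 = 2 × 11 × 17
88 = 2^3 × 11
gcd(286, 374, 88) = 2 × 11 = 22.
almonds per bundle = 374 / 22 = 17.

17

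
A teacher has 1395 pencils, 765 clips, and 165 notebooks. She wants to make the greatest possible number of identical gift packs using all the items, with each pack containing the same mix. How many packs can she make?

The pack count must divide each quantity, so the greatest is gcd(1395, 765, 165).
1395 = 3^2 × 5 × 31
765 = 3^2 × 5 × 17
165 = 3 × 5 × 11
gcd(1395, 765, 165) = 3 × 5 = 15.

15 packs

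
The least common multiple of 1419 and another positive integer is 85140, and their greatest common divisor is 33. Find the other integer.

1980

gcd × lcm = product of the two integers, so the other integer is (33 × 85140) / 1419 = 1980.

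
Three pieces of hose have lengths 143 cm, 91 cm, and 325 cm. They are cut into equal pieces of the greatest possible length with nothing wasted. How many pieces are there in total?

43

Piece length = gcd(143, 91, 325).
143 = 11 × 13
91 = 7 × 13
325 = 5^2 × 13
gcd(143, 91, 325) = 13.
Total pieces = 143/13 + 91/13 + 325/13 = 11 + 7 + 25 = 43.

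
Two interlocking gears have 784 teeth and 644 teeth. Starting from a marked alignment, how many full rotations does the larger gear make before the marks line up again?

They are all back at their starting positions together after one LCM of the periods.
784 = 2^4 × 7^2
644 = 2^2 × 7 × 23
LCM(784, 644) = 2^4 × 7^2 × 23 = 18032.
Rotations for period 784: 18032 / 784 = 23.

23 rotations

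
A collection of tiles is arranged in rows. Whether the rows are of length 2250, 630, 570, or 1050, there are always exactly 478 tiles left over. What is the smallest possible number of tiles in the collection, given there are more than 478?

299728

N − 478 must be a common multiple of 2250, 630, 570, and 1050.
2250 = 2 × 3^2 × 5^3
630 = 2 × 3^2 × 5 × 7
570 = 2 × 3 × 5 × 19
1050 = 2 × 3 × 5^2 × 7
LCM(2250, 630, 570, 1050) = 2 × 3^2 × 5^3 × 7 × 19 = 299250.
Smallest N > 478 is LCM + 478 = 299250 + 478 = 299728.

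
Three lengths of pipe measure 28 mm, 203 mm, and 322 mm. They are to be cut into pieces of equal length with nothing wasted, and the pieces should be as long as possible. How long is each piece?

7 mm

Each piece length must divide every original length, so the longest possible is gcd(28, 203, 322).
28 = 2^2 × 7
203 = 7 × 29
322 = 2 × 7 × 23
gcd(28, 203, 322) = 7.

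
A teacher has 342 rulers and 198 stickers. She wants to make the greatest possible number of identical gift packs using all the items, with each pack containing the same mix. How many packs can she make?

The pack count must divide each quantity, so the greatest is gcd(342, 198).
342 = 2 × 3^2 × 19
198 = 2 × 3^2 × 11
gcd(342, 198) = 2 × 3^2 = 18.

18 packs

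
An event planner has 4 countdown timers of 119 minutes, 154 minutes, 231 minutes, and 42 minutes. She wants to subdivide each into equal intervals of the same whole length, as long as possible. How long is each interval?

7 minutes

The interval must divide each timer length; the longest such is the gcd.
119 = 7 × 17
154 = 2 × 7 × 11
231 = 3 × 7 × 11
42 = 2 × 3 × 7
gcd(119, 154, 231, 42) = 7.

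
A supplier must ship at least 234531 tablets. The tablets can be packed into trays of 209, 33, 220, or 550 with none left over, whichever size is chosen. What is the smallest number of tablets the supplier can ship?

The number of tablets must be a common multiple of 209, 33, 220, and 550, so a multiple of their LCM.
209 = 11 × 19
33 = 3 × 11
220 = 2^2 × 5 × 11
550 = 2 × 5^2 × 11
LCM(209, 33, 220, 550) = 2^2 × 3 × 5^2 × 11 × 19 = 62700.
Smallest multiple of 62700 that is ≥ 234531: ⌈234531/62700⌉ × 62700 = 4 × 62700 = 250800.

250800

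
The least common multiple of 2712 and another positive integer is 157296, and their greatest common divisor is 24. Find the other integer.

gcd × lcm = product of the two integers, so the other integer is (24 × 157296) / 2712 = 1392.

1392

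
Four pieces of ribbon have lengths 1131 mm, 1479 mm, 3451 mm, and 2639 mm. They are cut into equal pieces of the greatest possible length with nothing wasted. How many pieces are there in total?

300

Piece length = gcd(1131, 1479, 3451, 2639).
1131 = 3 × 13 × 29
1479 = 3 × 17 × 29
3451 = 7 × 17 × 29
2639 = 7 × 13 × 29
gcd(1131, 1479, 3451, 2639) = 29.
Total pieces = 1131/29 + 1479/29 + 3451/29 + 2639/29 = 39 + 51 + 119 + 91 = 300.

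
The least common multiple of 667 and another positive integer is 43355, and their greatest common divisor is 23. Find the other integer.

1495

gcd × lcm = product of the two integers, so the other integer is (23 × 43355) / 667 = 1495.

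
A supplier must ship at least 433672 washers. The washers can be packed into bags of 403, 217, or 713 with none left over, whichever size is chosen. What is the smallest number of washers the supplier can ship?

454181

The number of washers must be a common multiple of 403, 217, and 713, so a multiple of their LCM.
403 = 13 × 31
217 = 7 × 31
713 = 23 × 31
LCM(403, 217, 713) = 7 × 13 × 23 × 31 = 64883.
Smallest multiple of 64883 that is ≥ 433672: ⌈433672/64883⌉ × 64883 = 7 × 64883 = 454181.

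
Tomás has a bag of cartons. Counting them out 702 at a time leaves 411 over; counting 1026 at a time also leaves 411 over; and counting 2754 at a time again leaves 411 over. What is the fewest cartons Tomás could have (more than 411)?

680649

N − 411 must be a common multiple of 702, 1026, and 2754.
702 = 2 × 3^3 × 13
1026 = 2 × 3^3 × 19
2754 = 2 × 3^4 × 17
LCM(702, 1026, 2754) = 2 × 3^4 × 13 × 17 × 19 = 680238.
Smallest N > 411 is LCM + 411 = 680238 + 411 = 680649.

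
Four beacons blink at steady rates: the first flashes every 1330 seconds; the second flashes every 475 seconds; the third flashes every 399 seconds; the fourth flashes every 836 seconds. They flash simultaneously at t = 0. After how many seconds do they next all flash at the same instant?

438900 seconds

The first simultaneous occurrence is after LCM of the individual periods.
1330 = 2 × 5 × 7 × 19
475 = 5^2 × 19
399 = 3 × 7 × 19
836 = 2^2 × 11 × 19
LCM(1330, 475, 399, 836) = 2^2 × 3 × 5^2 × 7 × 11 × 19 = 438900.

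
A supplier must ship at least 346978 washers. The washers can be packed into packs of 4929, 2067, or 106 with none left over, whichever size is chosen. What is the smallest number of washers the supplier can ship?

384462

The number of washers must be a common multiple of 4929, 2067, and 106, so a multiple of their LCM.
4929 = 3 × 31 × 53
2067 = 3 × 13 × 53
106 = 2 × 53
LCM(4929, 2067, 106) = 2 × 3 × 13 × 31 × 53 = 128154.
Smallest multiple of 128154 that is ≥ 346978: ⌈346978/128154⌉ × 128154 = 3 × 128154 = 384462.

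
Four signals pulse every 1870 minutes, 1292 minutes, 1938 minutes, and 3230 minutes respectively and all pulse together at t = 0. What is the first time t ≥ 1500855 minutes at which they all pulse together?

1705440 minutes

Joint pulses occur at multiples of LCM(1870, 1292, 1938, 3230).
1870 = 2 × 5 × 11 × 17
1292 = 2^2 × 17 × 19
1938 = 2 × 3 × 17 × 19
3230 = 2 × 5 × 17 × 19
LCM(1870, 1292, 1938, 3230) = 2^2 × 3 × 5 × 11 × 17 × 19 = 213180.
Smallest multiple of 213180 that is ≥ 1500855: ⌈1500855/213180⌉ × 213180 = 8 × 213180 = 1705440.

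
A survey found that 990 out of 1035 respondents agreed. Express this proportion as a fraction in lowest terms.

22/23

990 = 2 × 3^2 × 5 × 11
1035 = 3^2 × 5 × 23
gcd(990, 1035) = 3^2 × 5 = 45.
Divide numerator and denominator by 45: 990/1035 = 22/23.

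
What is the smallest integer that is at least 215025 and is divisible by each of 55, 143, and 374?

218790

The integer must be a common multiple of 55, 143, and 374, so a multiple of their LCM.
55 = 5 × 11
143 = 11 × 13
374 = 2 × 11 × 17
LCM(55, 143, 374) = 2 × 5 × 11 × 13 × 17 = 24310.
Smallest multiple of 24310 that is ≥ 215025: ⌈215025/24310⌉ × 24310 = 9 × 24310 = 218790.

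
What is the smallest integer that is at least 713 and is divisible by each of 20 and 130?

The integer must be a common multiple of 20 and 130, so a multiple of their LCM.
20 = 2^2 × 5
130 = 2 × 5 × 13
LCM(20, 130) = 2^2 × 5 × 13 = 260.
Smallest multiple of 260 that is ≥ 713: ⌈713/260⌉ × 260 = 3 × 260 = 780.

780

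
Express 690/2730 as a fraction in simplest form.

690 = 2 × 3 × 5 × 23
2730 = 2 × 3 × 5 × 7 × 13
gcd(690, 2730) = 2 × 3 × 5 = 30.
Divide numerator and denominator by 30: 690/2730 = 23/91.

23/91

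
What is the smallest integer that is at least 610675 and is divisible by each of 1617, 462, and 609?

The integer must be a common multiple of 1617, 462, and 609, so a multiple of their LCM.
1617 = 3 × 7^2 × 11
462 = 2 × 3 × 7 × 11
609 = 3 × 7 × 29
LCM(1617, 462, 609) = 2 × 3 × 7^2 × 11 × 29 = 93786.
Smallest multiple of 93786 that is ≥ 610675: ⌈610675/93786⌉ × 93786 = 7 × 93786 = 656502.

656502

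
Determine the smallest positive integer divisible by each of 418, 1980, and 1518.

865260

418 = 2 × 11 × 19
1980 = 2^2 × 3^2 × 5 × 11
1518 = 2 × 3 × 11 × 23
LCM(418, 1980, 1518) = 2^2 × 3^2 × 5 × 11 × 19 × 23 = 865260.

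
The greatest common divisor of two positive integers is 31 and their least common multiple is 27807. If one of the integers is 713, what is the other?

For two integers, gcd × lcm = product, so the other is (31 × 27807) / 713 = 862017 / 713 = 1209.

1209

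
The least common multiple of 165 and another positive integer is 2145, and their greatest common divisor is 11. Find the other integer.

gcd × lcm = product of the two integers, so the other integer is (11 × 2145) / 165 = 143.

143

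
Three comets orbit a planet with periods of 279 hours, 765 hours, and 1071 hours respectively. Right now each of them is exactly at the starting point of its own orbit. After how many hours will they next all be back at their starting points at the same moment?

They coincide at every common multiple of the periods; the first is the LCM.
279 = 3^2 × 31
765 = 3^2 × 5 × 17
1071 = 3^2 × 7 × 17
LCM(279, 765, 1071) = 3^2 × 5 × 7 × 17 × 31 = 166005.

166005 hours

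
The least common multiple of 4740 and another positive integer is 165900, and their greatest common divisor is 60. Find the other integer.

gcd × lcm = product of the two integers, so the other integer is (60 × 165900) / 4740 = 2100.

2100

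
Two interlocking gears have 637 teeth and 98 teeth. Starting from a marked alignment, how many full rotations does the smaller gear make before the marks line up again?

13 rotations

They are all back at their starting positions together after one LCM of the periods.
637 = 7^2 × 13
98 = 2 × 7^2
LCM(637, 98) = 2 × 7^2 × 13 = 1274.
Rotations for period 98: 1274 / 98 = 13.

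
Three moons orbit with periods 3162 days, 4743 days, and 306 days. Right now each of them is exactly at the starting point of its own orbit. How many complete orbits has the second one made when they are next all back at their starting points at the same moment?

2 orbits

The first common completion time is the LCM of the periods.
3162 = 2 × 3 × 17 × 31
4743 = 3^2 × 17 × 31
306 = 2 × 3^2 × 17
LCM(3162, 4743, 306) = 2 × 3^2 × 17 × 31 = 9486.
Orbits for period 4743: 9486 / 4743 = 2.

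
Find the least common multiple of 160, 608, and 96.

9120

160 = 2^5 × 5
608 = 2^5 × 19
96 = 2^5 × 3
LCM(160, 608, 96) = 2^5 × 3 × 5 × 19 = 9120.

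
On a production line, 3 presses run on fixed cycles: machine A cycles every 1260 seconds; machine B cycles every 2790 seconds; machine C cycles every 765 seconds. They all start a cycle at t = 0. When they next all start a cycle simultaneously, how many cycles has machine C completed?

868 cycles

They are all back at their starting positions together after one LCM of the periods.
1260 = 2^2 × 3^2 × 5 × 7
2790 = 2 × 3^2 × 5 × 31
765 = 3^2 × 5 × 17
LCM(1260, 2790, 765) = 2^2 × 3^2 × 5 × 7 × 17 × 31 = 664020.
Cycles for period 765: 664020 / 765 = 868.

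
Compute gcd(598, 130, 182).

598 = 2 × 13 × 23
130 = 2 × 5 × 13
182 = 2 × 7 × 13
gcd(598, 130, 182) = 2 × 13 = 26.

26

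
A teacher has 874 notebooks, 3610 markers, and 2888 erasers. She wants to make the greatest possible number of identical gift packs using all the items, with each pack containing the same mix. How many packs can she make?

The pack count must divide each quantity, so the greatest is gcd(874, 3610, 2888).
874 = 2 × 19 × 23
3610 = 2 × 5 × 19^2
2888 = 2^3 × 19^2
gcd(874, 3610, 2888) = 2 × 19 = 38.

38 packs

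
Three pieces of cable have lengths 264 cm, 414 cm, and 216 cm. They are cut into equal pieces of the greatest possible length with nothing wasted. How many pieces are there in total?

Piece length = gcd(264, 414, 216).
264 = 2^3 × 3 × 11
414 = 2 × 3^2 × 23
216 = 2^3 × 3^3
gcd(264, 414, 216) = 2 × 3 = 6.
Total pieces = 264/6 + 414/6 + 216/6 = 44 + 69 + 36 = 149.

149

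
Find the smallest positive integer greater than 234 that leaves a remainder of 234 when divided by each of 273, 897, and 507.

N − 234 must be a common multiple of 273, 897, and 507.
273 = 3 × 7 × 13
897 = 3 × 13 × 23
507 = 3 × 13^2
LCM(273, 897, 507) = 3 × 7 × 13^2 × 23 = 81627.
Smallest N > 234 is LCM + 234 = 81627 + 234 = 81861.

81861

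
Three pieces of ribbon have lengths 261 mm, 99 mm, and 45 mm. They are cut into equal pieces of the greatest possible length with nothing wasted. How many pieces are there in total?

45

Piece length = gcd(261, 99, 45).
261 = 3^2 × 29
99 = 3^2 × 11
45 = 3^2 × 5
gcd(261, 99, 45) = 3^2 = 9.
Total pieces = 261/9 + 99/9 + 45/9 = 29 + 11 + 5 = 45.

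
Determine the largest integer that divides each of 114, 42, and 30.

114 = 2 × 3 × 19
42 = 2 × 3 × 7
30 = 2 × 3 × 5
gcd(114, 42, 30) = 2 × 3 = 6.

6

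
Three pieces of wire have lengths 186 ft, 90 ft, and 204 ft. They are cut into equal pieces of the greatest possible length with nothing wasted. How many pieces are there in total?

80

Piece length = gcd(186, 90, 204).
186 = 2 × 3 × 31
90 = 2 × 3^2 × 5
204 = 2^2 × 3 × 17
gcd(186, 90, 204) = 2 × 3 = 6.
Total pieces = 186/6 + 90/6 + 204/6 = 31 + 15 + 34 = 80.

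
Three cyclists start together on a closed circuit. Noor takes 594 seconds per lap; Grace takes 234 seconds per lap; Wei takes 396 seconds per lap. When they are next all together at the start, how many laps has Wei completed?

39 laps

All finish a whole number of cycles simultaneously at t = LCM of the periods.
594 = 2 × 3^3 × 11
234 = 2 × 3^2 × 13
396 = 2^2 × 3^2 × 11
LCM(594, 234, 396) = 2^2 × 3^3 × 11 × 13 = 15444.
Laps for period 396: 15444 / 396 = 39.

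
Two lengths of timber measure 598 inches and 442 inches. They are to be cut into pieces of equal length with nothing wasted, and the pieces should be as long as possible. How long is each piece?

26 inches

The greatest length dividing all of 598 and 442 is their gcd.
598 = 2 × 13 × 23
442 = 2 × 13 × 17
gcd(598, 442) = 2 × 13 = 26.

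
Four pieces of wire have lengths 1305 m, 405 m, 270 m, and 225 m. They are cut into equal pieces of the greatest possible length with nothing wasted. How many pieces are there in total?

49

Piece length = gcd(1305, 405, 270, 225).
1305 = 3^2 × 5 × 29
405 = 3^4 × 5
270 = 2 × 3^3 × 5
225 = 3^2 × 5^2
gcd(1305, 405, 270, 225) = 3^2 × 5 = 45.
Total pieces = 1305/45 + 405/45 + 270/45 + 225/45 = 29 + 9 + 6 + 5 = 49.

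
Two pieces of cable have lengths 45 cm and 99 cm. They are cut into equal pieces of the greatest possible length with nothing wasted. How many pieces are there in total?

Piece length = gcd(45, 99).
45 = 3^2 × 5
99 = 3^2 × 11
gcd(45, 99) = 3^2 = 9.
Total pieces = 45/9 + 99/9 = 5 + 11 = 16.

16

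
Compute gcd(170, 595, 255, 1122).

170 = 2 × 5 × 17
595 = 5 × 7 × 17
255 = 3 × 5 × 17
1122 = 2 × 3 × 11 × 17
gcd(170, 595, 255, 1122) = 17.

17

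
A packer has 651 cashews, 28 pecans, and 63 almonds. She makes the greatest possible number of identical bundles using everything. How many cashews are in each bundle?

93

Number of bundles = gcd(651, 28, 63).
651 = 3 × 7 × 31
28 = 2^2 × 7
63 = 3^2 × 7
gcd(651, 28, 63) = 7.
cashews per bundle = 651 / 7 = 93.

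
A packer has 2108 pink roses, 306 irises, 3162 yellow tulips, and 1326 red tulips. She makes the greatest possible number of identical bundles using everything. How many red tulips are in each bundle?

Number of bundles = gcd(2108, 306, 3162, 1326).
2108 = 2^2 × 17 × 31
306 = 2 × 3^2 × 17
3162 = 2 × 3 × 17 × 31
1326 = 2 × 3 × 13 × 17
gcd(2108, 306, 3162, 1326) = 2 × 17 = 34.
red tulips per bundle = 1326 / 34 = 39.

39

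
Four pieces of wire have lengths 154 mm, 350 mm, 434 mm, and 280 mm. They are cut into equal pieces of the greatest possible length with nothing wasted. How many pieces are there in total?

Piece length = gcd(154, 350, 434, 280).
154 = 2 × 7 × 11
350 = 2 × 5^2 × 7
434 = 2 × 7 × 31
280 = 2^3 × 5 × 7
gcd(154, 350, 434, 280) = 2 × 7 = 14.
Total pieces = 154/14 + 350/14 + 434/14 + 280/14 = 11 + 25 + 31 + 20 = 87.

87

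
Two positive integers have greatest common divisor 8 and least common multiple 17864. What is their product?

142912

For any two positive integers, gcd × lcm = product = 8 × 17864 = 142912.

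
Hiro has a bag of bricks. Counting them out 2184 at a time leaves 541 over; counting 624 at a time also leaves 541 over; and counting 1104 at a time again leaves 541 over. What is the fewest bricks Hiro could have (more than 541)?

N − 541 must be a common multiple of 2184, 624, and 1104.
2184 = 2^3 × 3 × 7 × 13
624 = 2^4 × 3 × 13
1104 = 2^4 × 3 × 23
LCM(2184, 624, 1104) = 2^4 × 3 × 7 × 13 × 23 = 100464.
Smallest N > 541 is LCM + 541 = 100464 + 541 = 101005.

101005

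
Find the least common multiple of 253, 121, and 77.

19481

253 = 11 × 23
121 = 11^2
77 = 7 × 11
LCM(253, 121, 77) = 7 × 11^2 × 23 = 19481.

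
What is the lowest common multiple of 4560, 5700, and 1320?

250800

4560 = 2^4 × 3 × 5 × 19
5700 = 2^2 × 3 × 5^2 × 19
1320 = 2^3 × 3 × 5 × 11
LCM(4560, 5700, 1320) = 2^4 × 3 × 5^2 × 11 × 19 = 250800.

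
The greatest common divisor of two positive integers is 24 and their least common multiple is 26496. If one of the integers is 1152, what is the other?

552

For two integers, gcd × lcm = product, so the other is (24 × 26496) / 1152 = 635904 / 1152 = 552.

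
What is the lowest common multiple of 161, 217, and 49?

34937

161 = 7 × 23
217 = 7 × 31
49 = 7^2
LCM(161, 217, 49) = 7^2 × 23 × 31 = 34937.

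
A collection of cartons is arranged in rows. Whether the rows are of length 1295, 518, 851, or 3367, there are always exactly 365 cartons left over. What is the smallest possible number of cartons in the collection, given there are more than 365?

774775

N − 365 must be a common multiple of 1295, 518, 851, and 3367.
1295 = 5 × 7 × 37
518 = 2 × 7 × 37
851 = 23 × 37
3367 = 7 × 13 × 37
LCM(1295, 518, 851, 3367) = 2 × 5 × 7 × 13 × 23 × 37 = 774410.
Smallest N > 365 is LCM + 365 = 774410 + 365 = 774775.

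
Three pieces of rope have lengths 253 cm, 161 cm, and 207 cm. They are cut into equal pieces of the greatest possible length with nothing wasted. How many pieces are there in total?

27

Piece length = gcd(253, 161, 207).
253 = 11 × 23
161 = 7 × 23
207 = 3^2 × 23
gcd(253, 161, 207) = 23.
Total pieces = 253/23 + 161/23 + 207/23 = 11 + 7 + 9 = 27.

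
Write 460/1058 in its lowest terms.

460 = 2^2 × 5 × 23
1058 = 2 × 23^2
gcd(460, 1058) = 2 × 23 = 46.
Divide numerator and denominator by 46: 460/1058 = 10/23.

10/23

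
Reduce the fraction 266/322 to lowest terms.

19/23

266 = 2 × 7 × 19
322 = 2 × 7 × 23
gcd(266, 322) = 2 × 7 = 14.
Divide numerator and denominator by 14: 266/322 = 19/23.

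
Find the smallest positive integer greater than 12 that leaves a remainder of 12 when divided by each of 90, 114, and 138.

N − 12 must be a common multiple of 90, 114, and 138.
90 = 2 × 3^2 × 5
114 = 2 × 3 × 19
138 = 2 × 3 × 23
LCM(90, 114, 138) = 2 × 3^2 × 5 × 19 × 23 = 39330.
Smallest N > 12 is LCM + 12 = 39330 + 12 = 39342.

39342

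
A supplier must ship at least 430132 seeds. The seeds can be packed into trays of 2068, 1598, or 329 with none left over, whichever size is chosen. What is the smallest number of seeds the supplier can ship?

492184

The number of seeds must be a common multiple of 2068, 1598, and 329, so a multiple of their LCM.
2068 = 2^2 × 11 × 47
1598 = 2 × 17 × 47
329 = 7 × 47
LCM(2068, 1598, 329) = 2^2 × 7 × 11 × 17 × 47 = 246092.
Smallest multiple of 246092 that is ≥ 430132: ⌈430132/246092⌉ × 246092 = 2 × 246092 = 492184.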